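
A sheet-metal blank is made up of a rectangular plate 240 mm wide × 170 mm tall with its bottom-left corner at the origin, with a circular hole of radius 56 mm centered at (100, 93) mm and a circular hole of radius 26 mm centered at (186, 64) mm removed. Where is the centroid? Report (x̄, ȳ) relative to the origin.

plate: A = 240 × 170 = 40800.00, centroid at (120.00, 85.00).
hole 1: A = −π·56² = -9852.03, centroid at (100.00, 93.00).
hole 2: A = −π·26² = -2123.72, centroid at (186.00, 64.00).
ΣA = 28824.25 mm², ΣAx̄ = 3515785.25 mm³, ΣAȳ = 2415842.92 mm³.
x̄ = 3515785.25/28824.25 = 121.97 mm; ȳ = 2415842.92/28824.25 = 83.81 mm.

x̄ = 121.97 mm, ȳ = 83.81 mm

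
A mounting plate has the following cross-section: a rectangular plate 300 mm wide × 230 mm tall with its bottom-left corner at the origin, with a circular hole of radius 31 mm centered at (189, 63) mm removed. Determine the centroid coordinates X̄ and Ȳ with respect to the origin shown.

X̄ = 148.22 mm, Ȳ = 117.38 mm

plate: A = 300 × 230 = 69000.00, centroid at (150.00, 115.00).
hole: A = −π·31² = -3019.07, centroid at (189.00, 63.00).
ΣA = 65980.93 mm², ΣAX̄ = 9779395.67 mm³, ΣAȲ = 7744798.56 mm³.
X̄ = 9779395.67/65980.93 = 148.22 mm; Ȳ = 7744798.56/65980.93 = 117.38 mm.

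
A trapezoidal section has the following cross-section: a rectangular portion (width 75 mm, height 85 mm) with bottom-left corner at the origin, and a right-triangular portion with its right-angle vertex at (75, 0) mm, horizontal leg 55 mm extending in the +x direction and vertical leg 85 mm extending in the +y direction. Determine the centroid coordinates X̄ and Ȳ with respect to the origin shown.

rectangular portion: A = 75 × 85 = 6375.00, centroid at (37.50, 42.50).
triangular portion: A = ½·55·85 = 2337.50, centroid at (93.33, 28.33).
ΣA = 8712.50 mm²
ΣAX̄ = (6375.00)(37.50) + (2337.50)(93.33) = 457229.17 mm³
ΣAȲ = (6375.00)(42.50) + (2337.50)(28.33) = 337166.67 mm³
X̄ = 457229.17 / 8712.50 = 52.48 mm
Ȳ = 337166.67 / 8712.50 = 38.70 mm

X̄ = 52.48 mm, Ȳ = 38.70 mm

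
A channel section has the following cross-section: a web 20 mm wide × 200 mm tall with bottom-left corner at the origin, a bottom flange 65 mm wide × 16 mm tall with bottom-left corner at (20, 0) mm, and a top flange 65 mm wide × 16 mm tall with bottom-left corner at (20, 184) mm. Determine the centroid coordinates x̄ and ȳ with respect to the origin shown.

web: A = 20 × 200 = 4000.00, centroid at (10.00, 100.00).
bottom flange: A = 65 × 16 = 1040.00, centroid at (52.50, 8.00).
top flange: A = 65 × 16 = 1040.00, centroid at (52.50, 192.00).
ΣA = 6080.00 mm²
ΣAx̄ = (4000.00)(10.00) + (1040.00)(52.50) + (1040.00)(52.50) = 149200.00 mm³
ΣAȳ = (4000.00)(100.00) + (1040.00)(8.00) + (1040.00)(192.00) = 608000.00 mm³
x̄ = 149200.00 / 6080.00 = 24.54 mm
ȳ = 608000.00 / 6080.00 = 100.00 mm

x̄ = 24.54 mm, ȳ = 100.00 mm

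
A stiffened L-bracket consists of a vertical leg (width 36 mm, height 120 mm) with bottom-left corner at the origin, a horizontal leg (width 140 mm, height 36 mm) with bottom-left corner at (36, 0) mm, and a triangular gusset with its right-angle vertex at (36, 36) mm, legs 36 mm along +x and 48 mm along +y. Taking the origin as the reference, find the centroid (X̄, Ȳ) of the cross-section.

Part | A | x̄ᵢ | ȳᵢ | A·x̄ᵢ | A·ȳᵢ
vertical leg | 4320.00 | 18.00 | 60.00 | 77760.00 | 259200.00
horizontal leg | 5040.00 | 106.00 | 18.00 | 534240.00 | 90720.00
gusset | 864.00 | 48.00 | 52.00 | 41472.00 | 44928.00
Σ | 10224.00 |  |  | 653472.00 | 394848.00
X̄ = 653472.00 / 10224.00 = 63.92 mm
Ȳ = 394848.00 / 10224.00 = 38.62 mm

X̄ = 63.92 mm, Ȳ = 38.62 mm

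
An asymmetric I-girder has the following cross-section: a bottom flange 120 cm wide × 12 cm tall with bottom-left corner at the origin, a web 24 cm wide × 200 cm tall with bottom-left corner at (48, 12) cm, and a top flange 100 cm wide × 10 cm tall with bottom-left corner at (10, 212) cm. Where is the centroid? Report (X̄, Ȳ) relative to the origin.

bottom flange: A = 120 × 12 = 1440.00, centroid at (60.00, 6.00).
web: A = 24 × 200 = 4800.00, centroid at (60.00, 112.00).
top flange: A = 100 × 10 = 1000.00, centroid at (60.00, 217.00).
ΣA = 7240.00 cm²
ΣAX̄ = (1440.00)(60.00) + (4800.00)(60.00) + (1000.00)(60.00) = 434400.00 cm³
ΣAȲ = (1440.00)(6.00) + (4800.00)(112.00) + (1000.00)(217.00) = 763240.00 cm³
X̄ = 434400.00 / 7240.00 = 60.00 cm
Ȳ = 763240.00 / 7240.00 = 105.42 cm

X̄ = 60.00 cm, Ȳ = 105.42 cm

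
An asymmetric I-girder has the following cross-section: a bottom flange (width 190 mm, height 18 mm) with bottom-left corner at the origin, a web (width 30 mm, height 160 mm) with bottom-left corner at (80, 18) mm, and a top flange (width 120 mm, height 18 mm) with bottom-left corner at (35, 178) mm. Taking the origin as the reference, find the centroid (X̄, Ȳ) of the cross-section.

X̄ = 95.00 mm, Ȳ = 87.20 mm

bottom flange: A = 190 × 18 = 3420.00, centroid at (95.00, 9.00).
web: A = 30 × 160 = 4800.00, centroid at (95.00, 98.00).
top flange: A = 120 × 18 = 2160.00, centroid at (95.00, 187.00).
ΣA = 10380.00 mm²
ΣAX̄ = (3420.00)(95.00) + (4800.00)(95.00) + (2160.00)(95.00) = 986100.00 mm³
ΣAȲ = (3420.00)(9.00) + (4800.00)(98.00) + (2160.00)(187.00) = 905100.00 mm³
X̄ = 986100.00 / 10380.00 = 95.00 mm
Ȳ = 905100.00 / 10380.00 = 87.20 mm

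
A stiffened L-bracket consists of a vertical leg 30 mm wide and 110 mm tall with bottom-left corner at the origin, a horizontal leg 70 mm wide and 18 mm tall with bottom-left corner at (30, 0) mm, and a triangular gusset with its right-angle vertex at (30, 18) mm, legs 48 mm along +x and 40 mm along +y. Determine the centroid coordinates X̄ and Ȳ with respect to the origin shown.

Part | A | x̄ᵢ | ȳᵢ | A·x̄ᵢ | A·ȳᵢ
vertical leg | 3300.00 | 15.00 | 55.00 | 49500.00 | 181500.00
horizontal leg | 1260.00 | 65.00 | 9.00 | 81900.00 | 11340.00
gusset | 960.00 | 46.00 | 31.33 | 44160.00 | 30080.00
Σ | 5520.00 |  |  | 175560.00 | 222920.00
X̄ = 175560.00 / 5520.00 = 31.80 mm
Ȳ = 222920.00 / 5520.00 = 40.38 mm

X̄ = 31.80 mm, Ȳ = 40.38 mm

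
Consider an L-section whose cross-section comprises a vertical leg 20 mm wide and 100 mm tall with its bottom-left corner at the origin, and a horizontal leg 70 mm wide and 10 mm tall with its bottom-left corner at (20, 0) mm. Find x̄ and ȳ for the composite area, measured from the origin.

x̄ = 21.67 mm, ȳ = 38.33 mm

vertical leg: A = 20 × 100 = 2000.00, centroid at (10.00, 50.00).
horizontal leg: A = 70 × 10 = 700.00, centroid at (55.00, 5.00).
ΣA = 2700.00 mm², ΣAx̄ = 58500.00 mm³, ΣAȳ = 103500.00 mm³.
x̄ = 58500.00/2700.00 = 21.67 mm; ȳ = 103500.00/2700.00 = 38.33 mm.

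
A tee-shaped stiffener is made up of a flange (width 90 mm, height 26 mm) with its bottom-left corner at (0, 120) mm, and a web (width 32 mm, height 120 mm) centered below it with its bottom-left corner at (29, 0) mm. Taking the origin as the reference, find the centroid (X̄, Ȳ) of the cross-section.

X̄ = 45.00 mm, Ȳ = 87.64 mm

web: A = 32 × 120 = 3840.00, centroid at (45.00, 60.00).
flange: A = 90 × 26 = 2340.00, centroid at (45.00, 133.00).
ΣA = 6180.00 mm²
ΣAX̄ = (3840.00)(45.00) + (2340.00)(45.00) = 278100.00 mm³
ΣAȲ = (3840.00)(60.00) + (2340.00)(133.00) = 541620.00 mm³
X̄ = 278100.00 / 6180.00 = 45.00 mm
Ȳ = 541620.00 / 6180.00 = 87.64 mm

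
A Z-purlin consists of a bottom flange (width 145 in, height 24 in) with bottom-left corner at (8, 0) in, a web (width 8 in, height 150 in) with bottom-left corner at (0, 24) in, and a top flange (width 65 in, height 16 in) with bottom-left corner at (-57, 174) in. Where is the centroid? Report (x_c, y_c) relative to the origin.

x_c = 45.36 in, y_c = 61.16 in

Part | A | x̄ᵢ | ȳᵢ | A·x̄ᵢ | A·ȳᵢ
bottom flange | 3480.00 | 80.50 | 12.00 | 280140.00 | 41760.00
web | 1200.00 | 4.00 | 99.00 | 4800.00 | 118800.00
top flange | 1040.00 | -24.50 | 182.00 | -25480.00 | 189280.00
Σ | 5720.00 |  |  | 259460.00 | 349840.00
x_c = 259460.00 / 5720.00 = 45.36 in
y_c = 349840.00 / 5720.00 = 61.16 in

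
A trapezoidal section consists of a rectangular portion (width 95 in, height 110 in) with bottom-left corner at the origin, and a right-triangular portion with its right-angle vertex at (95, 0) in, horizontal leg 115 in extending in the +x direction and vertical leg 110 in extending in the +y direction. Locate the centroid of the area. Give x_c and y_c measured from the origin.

x_c = 79.86 in, y_c = 48.09 in

rectangular portion: A = 95 × 110 = 10450.00, centroid at (47.50, 55.00).
triangular portion: A = ½·115·110 = 6325.00, centroid at (133.33, 36.67).
ΣA = 16775.00 in²
ΣAx_c = (10450.00)(47.50) + (6325.00)(133.33) = 1339708.33 in³
ΣAy_c = (10450.00)(55.00) + (6325.00)(36.67) = 806666.67 in³
x_c = 1339708.33 / 16775.00 = 79.86 in
y_c = 806666.67 / 16775.00 = 48.09 in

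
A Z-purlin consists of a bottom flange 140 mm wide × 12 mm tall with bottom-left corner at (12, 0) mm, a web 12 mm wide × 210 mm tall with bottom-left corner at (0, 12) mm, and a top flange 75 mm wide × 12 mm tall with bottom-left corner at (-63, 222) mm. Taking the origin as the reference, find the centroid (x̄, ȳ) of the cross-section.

bottom flange: A = 140 × 12 = 1680.00, centroid at (82.00, 6.00).
web: A = 12 × 210 = 2520.00, centroid at (6.00, 117.00).
top flange: A = 75 × 12 = 900.00, centroid at (-25.50, 228.00).
ΣA = 5100.00 mm², ΣAx̄ = 129930.00 mm³, ΣAȳ = 510120.00 mm³.
x̄ = 129930.00/5100.00 = 25.48 mm; ȳ = 510120.00/5100.00 = 100.02 mm.

x̄ = 25.48 mm, ȳ = 100.02 mm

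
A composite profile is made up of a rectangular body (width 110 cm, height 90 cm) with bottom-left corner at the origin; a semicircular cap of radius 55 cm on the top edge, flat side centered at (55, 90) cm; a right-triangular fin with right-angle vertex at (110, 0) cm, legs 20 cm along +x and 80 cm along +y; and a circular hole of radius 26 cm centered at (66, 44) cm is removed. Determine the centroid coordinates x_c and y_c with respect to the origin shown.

x_c = 56.95 cm, y_c = 68.42 cm

rectangular body: A = 110 × 90 = 9900.00, centroid at (55.00, 45.00).
semicircular top: A = ½π·55² = 4751.66, centroid at (55.00, 113.34).
triangular fin: A = ½·20·80 = 800.00, centroid at (116.67, 26.67).
hole: A = −π·26² = -2123.72, centroid at (66.00, 44.00).
ΣA = 13327.94 cm²
ΣAx_c = (9900.00)(55.00) + (4751.66)(55.00) + (800.00)(116.67) + (-2123.72)(66.00) = 759009.27 cm³
ΣAy_c = (9900.00)(45.00) + (4751.66)(113.34) + (800.00)(26.67) + (-2123.72)(44.00) = 911955.77 cm³
x_c = 759009.27 / 13327.94 = 56.95 cm
y_c = 911955.77 / 13327.94 = 68.42 cm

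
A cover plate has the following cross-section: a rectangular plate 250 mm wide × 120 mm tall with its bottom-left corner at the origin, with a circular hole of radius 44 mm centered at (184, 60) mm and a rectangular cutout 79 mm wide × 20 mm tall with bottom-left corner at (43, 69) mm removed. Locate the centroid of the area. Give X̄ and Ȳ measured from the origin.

X̄ = 111.94 mm, Ȳ = 58.66 mm

plate: A = 250 × 120 = 30000.00, centroid at (125.00, 60.00).
hole 1: A = −π·44² = -6082.12, centroid at (184.00, 60.00).
hole 2: A = −(79 × 20) = -1580.00, centroid at (82.50, 79.00).
ΣA = 22337.88 mm²
ΣAX̄ = (30000.00)(125.00) + (-6082.12)(184.00) + (-1580.00)(82.50) = 2500539.30 mm³
ΣAȲ = (30000.00)(60.00) + (-6082.12)(60.00) + (-1580.00)(79.00) = 1310252.60 mm³
X̄ = 2500539.30 / 22337.88 = 111.94 mm
Ȳ = 1310252.60 / 22337.88 = 58.66 mm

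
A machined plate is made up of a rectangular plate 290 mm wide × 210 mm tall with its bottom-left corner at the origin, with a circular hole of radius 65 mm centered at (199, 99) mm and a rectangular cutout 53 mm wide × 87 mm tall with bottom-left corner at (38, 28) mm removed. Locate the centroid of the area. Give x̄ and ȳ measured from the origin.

Part | A | x̄ᵢ | ȳᵢ | A·x̄ᵢ | A·ȳᵢ
plate | 60900.00 | 145.00 | 105.00 | 8830500.00 | 6394500.00
hole 1 | -13273.23 | 199.00 | 99.00 | -2641372.56 | -1314049.67
hole 2 | -4611.00 | 64.50 | 71.50 | -297409.50 | -329686.50
Σ | 43015.77 |  |  | 5891717.94 | 4750763.83
x̄ = 5891717.94 / 43015.77 = 136.97 mm
ȳ = 4750763.83 / 43015.77 = 110.44 mm

x̄ = 136.97 mm, ȳ = 110.44 mm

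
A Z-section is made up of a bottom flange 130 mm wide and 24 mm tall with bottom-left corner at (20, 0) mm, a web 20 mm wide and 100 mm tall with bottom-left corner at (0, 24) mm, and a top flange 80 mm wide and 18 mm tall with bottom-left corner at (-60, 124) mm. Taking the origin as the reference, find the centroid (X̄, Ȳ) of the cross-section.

bottom flange: A = 130 × 24 = 3120.00, centroid at (85.00, 12.00).
web: A = 20 × 100 = 2000.00, centroid at (10.00, 74.00).
top flange: A = 80 × 18 = 1440.00, centroid at (-20.00, 133.00).
ΣA = 6560.00 mm²
ΣAX̄ = (3120.00)(85.00) + (2000.00)(10.00) + (1440.00)(-20.00) = 256400.00 mm³
ΣAȲ = (3120.00)(12.00) + (2000.00)(74.00) + (1440.00)(133.00) = 376960.00 mm³
X̄ = 256400.00 / 6560.00 = 39.09 mm
Ȳ = 376960.00 / 6560.00 = 57.46 mm

X̄ = 39.09 mm, Ȳ = 57.46 mm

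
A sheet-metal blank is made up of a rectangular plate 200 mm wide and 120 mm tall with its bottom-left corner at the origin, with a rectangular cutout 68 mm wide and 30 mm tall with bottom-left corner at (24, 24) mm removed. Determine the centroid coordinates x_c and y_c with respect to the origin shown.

x_c = 103.90 mm, y_c = 61.95 mm

plate: A = 200 × 120 = 24000.00, centroid at (100.00, 60.00).
hole: A = −(68 × 30) = -2040.00, centroid at (58.00, 39.00).
ΣA = 21960.00 mm²
ΣAx_c = (24000.00)(100.00) + (-2040.00)(58.00) = 2281680.00 mm³
ΣAy_c = (24000.00)(60.00) + (-2040.00)(39.00) = 1360440.00 mm³
x_c = 2281680.00 / 21960.00 = 103.90 mm
y_c = 1360440.00 / 21960.00 = 61.95 mm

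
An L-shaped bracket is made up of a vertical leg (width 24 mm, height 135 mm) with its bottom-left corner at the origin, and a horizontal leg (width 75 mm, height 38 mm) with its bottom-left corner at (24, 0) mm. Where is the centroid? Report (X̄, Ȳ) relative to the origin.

vertical leg: A = 24 × 135 = 3240.00, centroid at (12.00, 67.50).
horizontal leg: A = 75 × 38 = 2850.00, centroid at (61.50, 19.00).
ΣA = 6090.00 mm², ΣAX̄ = 214155.00 mm³, ΣAȲ = 272850.00 mm³.
X̄ = 214155.00/6090.00 = 35.17 mm; Ȳ = 272850.00/6090.00 = 44.80 mm.

X̄ = 35.17 mm, Ȳ = 44.80 mm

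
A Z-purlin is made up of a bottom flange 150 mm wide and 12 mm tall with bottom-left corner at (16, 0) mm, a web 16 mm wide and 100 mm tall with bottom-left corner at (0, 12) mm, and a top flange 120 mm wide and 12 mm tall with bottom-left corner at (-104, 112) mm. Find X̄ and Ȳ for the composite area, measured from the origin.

bottom flange: A = 150 × 12 = 1800.00, centroid at (91.00, 6.00).
web: A = 16 × 100 = 1600.00, centroid at (8.00, 62.00).
top flange: A = 120 × 12 = 1440.00, centroid at (-44.00, 118.00).
ΣA = 4840.00 mm², ΣAX̄ = 113240.00 mm³, ΣAȲ = 279920.00 mm³.
X̄ = 113240.00/4840.00 = 23.40 mm; Ȳ = 279920.00/4840.00 = 57.83 mm.

X̄ = 23.40 mm, Ȳ = 57.83 mm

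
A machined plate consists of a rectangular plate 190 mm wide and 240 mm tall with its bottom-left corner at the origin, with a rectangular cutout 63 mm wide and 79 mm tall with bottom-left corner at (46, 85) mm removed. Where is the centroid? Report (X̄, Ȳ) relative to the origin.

X̄ = 97.14 mm, Ȳ = 119.45 mm

plate: A = 190 × 240 = 45600.00, centroid at (95.00, 120.00).
hole: A = −(63 × 79) = -4977.00, centroid at (77.50, 124.50).
ΣA = 40623.00 mm², ΣAX̄ = 3946282.50 mm³, ΣAȲ = 4852363.50 mm³.
X̄ = 3946282.50/40623.00 = 97.14 mm; Ȳ = 4852363.50/40623.00 = 119.45 mm.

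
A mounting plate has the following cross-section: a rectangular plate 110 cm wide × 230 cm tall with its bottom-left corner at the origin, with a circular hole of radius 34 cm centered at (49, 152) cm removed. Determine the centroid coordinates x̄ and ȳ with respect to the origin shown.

x̄ = 56.01 cm, ȳ = 108.80 cm

Part | A | x̄ᵢ | ȳᵢ | A·x̄ᵢ | A·ȳᵢ
plate | 25300.00 | 55.00 | 115.00 | 1391500.00 | 2909500.00
hole | -3631.68 | 49.00 | 152.00 | -177952.37 | -552015.53
Σ | 21668.32 |  |  | 1213547.63 | 2357484.47
x̄ = 1213547.63 / 21668.32 = 56.01 cm
ȳ = 2357484.47 / 21668.32 = 108.80 cm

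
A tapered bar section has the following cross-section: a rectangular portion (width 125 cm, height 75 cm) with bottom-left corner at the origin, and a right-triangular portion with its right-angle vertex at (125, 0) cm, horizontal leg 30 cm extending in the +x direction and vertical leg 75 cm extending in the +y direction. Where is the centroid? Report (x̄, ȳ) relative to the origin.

Part | A | x̄ᵢ | ȳᵢ | A·x̄ᵢ | A·ȳᵢ
rectangular portion | 9375.00 | 62.50 | 37.50 | 585937.50 | 351562.50
triangular portion | 1125.00 | 135.00 | 25.00 | 151875.00 | 28125.00
Σ | 10500.00 |  |  | 737812.50 | 379687.50
x̄ = 737812.50 / 10500.00 = 70.27 cm
ȳ = 379687.50 / 10500.00 = 36.16 cm

x̄ = 70.27 cm, ȳ = 36.16 cm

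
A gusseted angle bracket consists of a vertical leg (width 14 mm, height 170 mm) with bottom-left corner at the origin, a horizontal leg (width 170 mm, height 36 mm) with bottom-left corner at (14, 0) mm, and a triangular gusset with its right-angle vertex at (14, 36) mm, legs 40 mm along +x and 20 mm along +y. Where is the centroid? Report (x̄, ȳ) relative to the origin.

vertical leg: A = 14 × 170 = 2380.00, centroid at (7.00, 85.00).
horizontal leg: A = 170 × 36 = 6120.00, centroid at (99.00, 18.00).
gusset: A = ½·40·20 = 400.00, centroid at (27.33, 42.67).
ΣA = 8900.00 mm²
ΣAx̄ = (2380.00)(7.00) + (6120.00)(99.00) + (400.00)(27.33) = 633473.33 mm³
ΣAȳ = (2380.00)(85.00) + (6120.00)(18.00) + (400.00)(42.67) = 329526.67 mm³
x̄ = 633473.33 / 8900.00 = 71.18 mm
ȳ = 329526.67 / 8900.00 = 37.03 mm

x̄ = 71.18 mm, ȳ = 37.03 mm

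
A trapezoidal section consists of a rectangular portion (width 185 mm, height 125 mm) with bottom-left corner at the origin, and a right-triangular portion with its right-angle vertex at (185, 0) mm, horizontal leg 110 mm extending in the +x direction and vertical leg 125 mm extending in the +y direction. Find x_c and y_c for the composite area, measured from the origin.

rectangular portion: A = 185 × 125 = 23125.00, centroid at (92.50, 62.50).
triangular portion: A = ½·110·125 = 6875.00, centroid at (221.67, 41.67).
ΣA = 30000.00 mm², ΣAx_c = 3663020.83 mm³, ΣAy_c = 1731770.83 mm³.
x_c = 3663020.83/30000.00 = 122.10 mm; y_c = 1731770.83/30000.00 = 57.73 mm.

x_c = 122.10 mm, y_c = 57.73 mm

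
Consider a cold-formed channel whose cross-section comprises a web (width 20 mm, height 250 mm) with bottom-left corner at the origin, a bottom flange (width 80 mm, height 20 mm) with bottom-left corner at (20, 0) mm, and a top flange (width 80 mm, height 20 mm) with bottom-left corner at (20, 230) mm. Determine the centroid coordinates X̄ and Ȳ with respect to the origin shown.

X̄ = 29.51 mm, Ȳ = 125.00 mm

web: A = 20 × 250 = 5000.00, centroid at (10.00, 125.00).
bottom flange: A = 80 × 20 = 1600.00, centroid at (60.00, 10.00).
top flange: A = 80 × 20 = 1600.00, centroid at (60.00, 240.00).
ΣA = 8200.00 mm², ΣAX̄ = 242000.00 mm³, ΣAȲ = 1025000.00 mm³.
X̄ = 242000.00/8200.00 = 29.51 mm; Ȳ = 1025000.00/8200.00 = 125.00 mm.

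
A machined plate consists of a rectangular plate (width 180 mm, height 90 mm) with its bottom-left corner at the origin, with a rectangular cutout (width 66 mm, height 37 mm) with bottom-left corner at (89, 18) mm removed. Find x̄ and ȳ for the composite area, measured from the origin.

plate: A = 180 × 90 = 16200.00, centroid at (90.00, 45.00).
hole: A = −(66 × 37) = -2442.00, centroid at (122.00, 36.50).
ΣA = 13758.00 mm², ΣAx̄ = 1160076.00 mm³, ΣAȳ = 639867.00 mm³.
x̄ = 1160076.00/13758.00 = 84.32 mm; ȳ = 639867.00/13758.00 = 46.51 mm.

x̄ = 84.32 mm, ȳ = 46.51 mm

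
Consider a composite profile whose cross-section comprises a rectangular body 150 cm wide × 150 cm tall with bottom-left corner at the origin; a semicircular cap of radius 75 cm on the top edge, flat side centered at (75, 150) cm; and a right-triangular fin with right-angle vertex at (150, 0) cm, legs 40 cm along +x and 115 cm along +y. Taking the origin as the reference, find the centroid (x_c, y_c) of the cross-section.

x_c = 81.04 cm, y_c = 100.56 cm

Part | A | x̄ᵢ | ȳᵢ | A·x̄ᵢ | A·ȳᵢ
rectangular body | 22500.00 | 75.00 | 75.00 | 1687500.00 | 1687500.00
semicircular top | 8835.73 | 75.00 | 181.83 | 662679.70 | 1606609.40
triangular fin | 2300.00 | 163.33 | 38.33 | 375666.67 | 88166.67
Σ | 33635.73 |  |  | 2725846.37 | 3382276.07
x_c = 2725846.37 / 33635.73 = 81.04 cm
y_c = 3382276.07 / 33635.73 = 100.56 cm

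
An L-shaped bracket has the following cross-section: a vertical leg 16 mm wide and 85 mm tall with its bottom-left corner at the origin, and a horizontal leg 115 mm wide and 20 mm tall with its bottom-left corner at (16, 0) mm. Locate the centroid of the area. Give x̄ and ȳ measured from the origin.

x̄ = 49.16 mm, ȳ = 22.08 mm

Part | A | x̄ᵢ | ȳᵢ | A·x̄ᵢ | A·ȳᵢ
vertical leg | 1360.00 | 8.00 | 42.50 | 10880.00 | 57800.00
horizontal leg | 2300.00 | 73.50 | 10.00 | 169050.00 | 23000.00
Σ | 3660.00 |  |  | 179930.00 | 80800.00
x̄ = 179930.00 / 3660.00 = 49.16 mm
ȳ = 80800.00 / 3660.00 = 22.08 mm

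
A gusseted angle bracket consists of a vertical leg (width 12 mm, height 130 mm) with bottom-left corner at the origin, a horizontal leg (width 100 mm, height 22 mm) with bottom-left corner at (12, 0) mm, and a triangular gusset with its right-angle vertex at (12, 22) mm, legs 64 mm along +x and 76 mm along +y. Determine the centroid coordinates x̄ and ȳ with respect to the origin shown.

x̄ = 36.63 mm, ȳ = 38.88 mm

vertical leg: A = 12 × 130 = 1560.00, centroid at (6.00, 65.00).
horizontal leg: A = 100 × 22 = 2200.00, centroid at (62.00, 11.00).
gusset: A = ½·64·76 = 2432.00, centroid at (33.33, 47.33).
ΣA = 6192.00 mm², ΣAx̄ = 226826.67 mm³, ΣAȳ = 240714.67 mm³.
x̄ = 226826.67/6192.00 = 36.63 mm; ȳ = 240714.67/6192.00 = 38.88 mm.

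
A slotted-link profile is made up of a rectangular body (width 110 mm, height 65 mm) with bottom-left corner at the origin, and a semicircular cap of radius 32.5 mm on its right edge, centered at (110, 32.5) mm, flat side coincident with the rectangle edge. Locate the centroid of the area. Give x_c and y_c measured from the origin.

x_c = 67.96 mm, y_c = 32.50 mm

Part | A | x̄ᵢ | ȳᵢ | A·x̄ᵢ | A·ȳᵢ
rectangular body | 7150.00 | 55.00 | 32.50 | 393250.00 | 232375.00
semicircular end | 1659.15 | 123.79 | 32.50 | 205392.31 | 53922.49
Σ | 8809.15 |  |  | 598642.31 | 286297.49
x_c = 598642.31 / 8809.15 = 67.96 mm
y_c = 286297.49 / 8809.15 = 32.50 mm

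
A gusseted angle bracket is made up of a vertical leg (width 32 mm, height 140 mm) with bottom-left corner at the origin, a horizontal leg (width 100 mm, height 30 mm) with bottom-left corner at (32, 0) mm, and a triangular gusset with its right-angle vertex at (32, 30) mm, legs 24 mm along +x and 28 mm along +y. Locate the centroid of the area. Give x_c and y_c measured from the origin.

x_c = 42.36 mm, y_c = 47.57 mm

vertical leg: A = 32 × 140 = 4480.00, centroid at (16.00, 70.00).
horizontal leg: A = 100 × 30 = 3000.00, centroid at (82.00, 15.00).
gusset: A = ½·24·28 = 336.00, centroid at (40.00, 39.33).
ΣA = 7816.00 mm²
ΣAx_c = (4480.00)(16.00) + (3000.00)(82.00) + (336.00)(40.00) = 331120.00 mm³
ΣAy_c = (4480.00)(70.00) + (3000.00)(15.00) + (336.00)(39.33) = 371816.00 mm³
x_c = 331120.00 / 7816.00 = 42.36 mm
y_c = 371816.00 / 7816.00 = 47.57 mm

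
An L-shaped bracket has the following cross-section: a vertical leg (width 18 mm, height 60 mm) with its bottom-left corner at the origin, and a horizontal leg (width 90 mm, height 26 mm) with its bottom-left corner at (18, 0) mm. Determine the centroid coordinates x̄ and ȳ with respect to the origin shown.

x̄ = 45.95 mm, ȳ = 18.37 mm

vertical leg: A = 18 × 60 = 1080.00, centroid at (9.00, 30.00).
horizontal leg: A = 90 × 26 = 2340.00, centroid at (63.00, 13.00).
ΣA = 3420.00 mm²
ΣAx̄ = (1080.00)(9.00) + (2340.00)(63.00) = 157140.00 mm³
ΣAȳ = (1080.00)(30.00) + (2340.00)(13.00) = 62820.00 mm³
x̄ = 157140.00 / 3420.00 = 45.95 mm
ȳ = 62820.00 / 3420.00 = 18.37 mm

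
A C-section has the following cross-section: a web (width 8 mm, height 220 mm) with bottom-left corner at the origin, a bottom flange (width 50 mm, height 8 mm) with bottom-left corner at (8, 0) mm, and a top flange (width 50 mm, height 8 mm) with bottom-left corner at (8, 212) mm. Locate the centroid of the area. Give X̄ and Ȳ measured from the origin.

web: A = 8 × 220 = 1760.00, centroid at (4.00, 110.00).
bottom flange: A = 50 × 8 = 400.00, centroid at (33.00, 4.00).
top flange: A = 50 × 8 = 400.00, centroid at (33.00, 216.00).
ΣA = 2560.00 mm²
ΣAX̄ = (1760.00)(4.00) + (400.00)(33.00) + (400.00)(33.00) = 33440.00 mm³
ΣAȲ = (1760.00)(110.00) + (400.00)(4.00) + (400.00)(216.00) = 281600.00 mm³
X̄ = 33440.00 / 2560.00 = 13.06 mm
Ȳ = 281600.00 / 2560.00 = 110.00 mm

X̄ = 13.06 mm, Ȳ = 110.00 mm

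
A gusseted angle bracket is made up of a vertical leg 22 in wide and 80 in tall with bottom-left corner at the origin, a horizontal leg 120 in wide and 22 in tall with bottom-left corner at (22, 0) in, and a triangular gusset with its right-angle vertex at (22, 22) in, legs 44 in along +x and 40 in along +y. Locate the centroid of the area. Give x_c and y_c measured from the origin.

vertical leg: A = 22 × 80 = 1760.00, centroid at (11.00, 40.00).
horizontal leg: A = 120 × 22 = 2640.00, centroid at (82.00, 11.00).
gusset: A = ½·44·40 = 880.00, centroid at (36.67, 35.33).
ΣA = 5280.00 in²
ΣAx_c = (1760.00)(11.00) + (2640.00)(82.00) + (880.00)(36.67) = 268106.67 in³
ΣAy_c = (1760.00)(40.00) + (2640.00)(11.00) + (880.00)(35.33) = 130533.33 in³
x_c = 268106.67 / 5280.00 = 50.78 in
y_c = 130533.33 / 5280.00 = 24.72 in

x_c = 50.78 in, y_c = 24.72 in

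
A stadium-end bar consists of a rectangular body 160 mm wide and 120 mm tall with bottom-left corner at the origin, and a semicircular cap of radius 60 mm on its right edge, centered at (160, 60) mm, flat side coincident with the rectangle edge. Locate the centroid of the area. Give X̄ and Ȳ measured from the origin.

X̄ = 103.99 mm, Ȳ = 60.00 mm

rectangular body: A = 160 × 120 = 19200.00, centroid at (80.00, 60.00).
semicircular end: A = ½π·60² = 5654.87, centroid at (185.46, 60.00).
ΣA = 24854.87 mm²
ΣAX̄ = (19200.00)(80.00) + (5654.87)(185.46) = 2584778.68 mm³
ΣAȲ = (19200.00)(60.00) + (5654.87)(60.00) = 1491292.01 mm³
X̄ = 2584778.68 / 24854.87 = 103.99 mm
Ȳ = 1491292.01 / 24854.87 = 60.00 mm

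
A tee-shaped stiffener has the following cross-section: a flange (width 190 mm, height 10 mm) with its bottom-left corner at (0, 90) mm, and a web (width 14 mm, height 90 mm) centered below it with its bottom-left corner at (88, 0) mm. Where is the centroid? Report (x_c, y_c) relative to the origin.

x_c = 95.00 mm, y_c = 75.06 mm

web: A = 14 × 90 = 1260.00, centroid at (95.00, 45.00).
flange: A = 190 × 10 = 1900.00, centroid at (95.00, 95.00).
ΣA = 3160.00 mm², ΣAx_c = 300200.00 mm³, ΣAy_c = 237200.00 mm³.
x_c = 300200.00/3160.00 = 95.00 mm; y_c = 237200.00/3160.00 = 75.06 mm.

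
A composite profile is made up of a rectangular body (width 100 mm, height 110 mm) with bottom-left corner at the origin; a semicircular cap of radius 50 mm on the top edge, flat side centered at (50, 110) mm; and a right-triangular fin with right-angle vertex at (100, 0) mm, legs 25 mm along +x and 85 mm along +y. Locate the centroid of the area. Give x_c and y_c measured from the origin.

x_c = 53.88 mm, y_c = 71.95 mm

rectangular body: A = 100 × 110 = 11000.00, centroid at (50.00, 55.00).
semicircular top: A = ½π·50² = 3926.99, centroid at (50.00, 131.22).
triangular fin: A = ½·25·85 = 1062.50, centroid at (108.33, 28.33).
ΣA = 15989.49 mm²
ΣAx_c = (11000.00)(50.00) + (3926.99)(50.00) + (1062.50)(108.33) = 861453.71 mm³
ΣAy_c = (11000.00)(55.00) + (3926.99)(131.22) + (1062.50)(28.33) = 1150406.49 mm³
x_c = 861453.71 / 15989.49 = 53.88 mm
y_c = 1150406.49 / 15989.49 = 71.95 mm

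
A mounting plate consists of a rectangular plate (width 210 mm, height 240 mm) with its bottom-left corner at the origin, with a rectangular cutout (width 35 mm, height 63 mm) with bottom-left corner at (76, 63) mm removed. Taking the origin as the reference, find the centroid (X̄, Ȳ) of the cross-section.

X̄ = 105.53 mm, Ȳ = 121.17 mm

Part | A | x̄ᵢ | ȳᵢ | A·x̄ᵢ | A·ȳᵢ
plate | 50400.00 | 105.00 | 120.00 | 5292000.00 | 6048000.00
hole | -2205.00 | 93.50 | 94.50 | -206167.50 | -208372.50
Σ | 48195.00 |  |  | 5085832.50 | 5839627.50
X̄ = 5085832.50 / 48195.00 = 105.53 mm
Ȳ = 5839627.50 / 48195.00 = 121.17 mm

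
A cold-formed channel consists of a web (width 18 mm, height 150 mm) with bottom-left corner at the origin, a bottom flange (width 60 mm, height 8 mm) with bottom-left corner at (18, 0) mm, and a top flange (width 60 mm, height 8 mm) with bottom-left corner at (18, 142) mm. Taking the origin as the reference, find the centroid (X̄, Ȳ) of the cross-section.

X̄ = 19.23 mm, Ȳ = 75.00 mm

web: A = 18 × 150 = 2700.00, centroid at (9.00, 75.00).
bottom flange: A = 60 × 8 = 480.00, centroid at (48.00, 4.00).
top flange: A = 60 × 8 = 480.00, centroid at (48.00, 146.00).
ΣA = 3660.00 mm², ΣAX̄ = 70380.00 mm³, ΣAȲ = 274500.00 mm³.
X̄ = 70380.00/3660.00 = 19.23 mm; Ȳ = 274500.00/3660.00 = 75.00 mm.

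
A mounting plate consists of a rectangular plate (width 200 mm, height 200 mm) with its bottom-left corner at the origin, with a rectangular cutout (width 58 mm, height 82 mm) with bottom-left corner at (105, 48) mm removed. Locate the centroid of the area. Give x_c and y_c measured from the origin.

plate: A = 200 × 200 = 40000.00, centroid at (100.00, 100.00).
hole: A = −(58 × 82) = -4756.00, centroid at (134.00, 89.00).
ΣA = 35244.00 mm², ΣAx_c = 3362696.00 mm³, ΣAy_c = 3576716.00 mm³.
x_c = 3362696.00/35244.00 = 95.41 mm; y_c = 3576716.00/35244.00 = 101.48 mm.

x_c = 95.41 mm, y_c = 101.48 mm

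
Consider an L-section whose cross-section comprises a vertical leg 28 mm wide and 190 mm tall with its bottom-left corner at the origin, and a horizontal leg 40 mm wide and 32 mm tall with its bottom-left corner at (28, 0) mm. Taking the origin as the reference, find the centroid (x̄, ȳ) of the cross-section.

x̄ = 20.59 mm, ȳ = 79.68 mm

Part | A | x̄ᵢ | ȳᵢ | A·x̄ᵢ | A·ȳᵢ
vertical leg | 5320.00 | 14.00 | 95.00 | 74480.00 | 505400.00
horizontal leg | 1280.00 | 48.00 | 16.00 | 61440.00 | 20480.00
Σ | 6600.00 |  |  | 135920.00 | 525880.00
x̄ = 135920.00 / 6600.00 = 20.59 mm
ȳ = 525880.00 / 6600.00 = 79.68 mm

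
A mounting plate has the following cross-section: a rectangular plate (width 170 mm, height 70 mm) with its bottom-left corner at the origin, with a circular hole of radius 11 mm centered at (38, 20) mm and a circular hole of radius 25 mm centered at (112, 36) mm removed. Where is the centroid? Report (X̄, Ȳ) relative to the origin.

X̄ = 81.32 mm, Ȳ = 35.39 mm

plate: A = 170 × 70 = 11900.00, centroid at (85.00, 35.00).
hole 1: A = −π·11² = -380.13, centroid at (38.00, 20.00).
hole 2: A = −π·25² = -1963.50, centroid at (112.00, 36.00).
ΣA = 9556.37 mm²
ΣAX̄ = (11900.00)(85.00) + (-380.13)(38.00) + (-1963.50)(112.00) = 777143.47 mm³
ΣAȲ = (11900.00)(35.00) + (-380.13)(20.00) + (-1963.50)(36.00) = 338211.51 mm³
X̄ = 777143.47 / 9556.37 = 81.32 mm
Ȳ = 338211.51 / 9556.37 = 35.39 mm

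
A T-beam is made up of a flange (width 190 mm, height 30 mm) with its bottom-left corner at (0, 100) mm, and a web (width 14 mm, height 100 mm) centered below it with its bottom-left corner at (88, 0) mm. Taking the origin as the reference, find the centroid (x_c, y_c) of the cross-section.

Part | A | x̄ᵢ | ȳᵢ | A·x̄ᵢ | A·ȳᵢ
web | 1400.00 | 95.00 | 50.00 | 133000.00 | 70000.00
flange | 5700.00 | 95.00 | 115.00 | 541500.00 | 655500.00
Σ | 7100.00 |  |  | 674500.00 | 725500.00
x_c = 674500.00 / 7100.00 = 95.00 mm
y_c = 725500.00 / 7100.00 = 102.18 mm

x_c = 95.00 mm, y_c = 102.18 mm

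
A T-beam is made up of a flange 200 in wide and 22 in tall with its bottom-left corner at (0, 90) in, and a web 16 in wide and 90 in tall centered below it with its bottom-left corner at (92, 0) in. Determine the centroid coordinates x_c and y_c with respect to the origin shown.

x_c = 100.00 in, y_c = 87.19 in

web: A = 16 × 90 = 1440.00, centroid at (100.00, 45.00).
flange: A = 200 × 22 = 4400.00, centroid at (100.00, 101.00).
ΣA = 5840.00 in², ΣAx_c = 584000.00 in³, ΣAy_c = 509200.00 in³.
x_c = 584000.00/5840.00 = 100.00 in; y_c = 509200.00/5840.00 = 87.19 in.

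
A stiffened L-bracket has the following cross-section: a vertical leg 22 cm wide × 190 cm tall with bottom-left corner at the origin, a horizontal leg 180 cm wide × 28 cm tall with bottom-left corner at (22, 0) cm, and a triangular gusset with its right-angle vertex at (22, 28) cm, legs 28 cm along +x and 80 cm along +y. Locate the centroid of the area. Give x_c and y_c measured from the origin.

vertical leg: A = 22 × 190 = 4180.00, centroid at (11.00, 95.00).
horizontal leg: A = 180 × 28 = 5040.00, centroid at (112.00, 14.00).
gusset: A = ½·28·80 = 1120.00, centroid at (31.33, 54.67).
ΣA = 10340.00 cm², ΣAx_c = 645553.33 cm³, ΣAy_c = 528886.67 cm³.
x_c = 645553.33/10340.00 = 62.43 cm; y_c = 528886.67/10340.00 = 51.15 cm.

x_c = 62.43 cm, y_c = 51.15 cm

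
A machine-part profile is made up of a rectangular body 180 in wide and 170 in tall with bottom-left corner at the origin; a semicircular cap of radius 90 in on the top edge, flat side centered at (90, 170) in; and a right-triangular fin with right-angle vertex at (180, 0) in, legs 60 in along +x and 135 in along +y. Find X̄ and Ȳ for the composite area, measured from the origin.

X̄ = 99.40 in, Ȳ = 114.67 in

rectangular body: A = 180 × 170 = 30600.00, centroid at (90.00, 85.00).
semicircular top: A = ½π·90² = 12723.45, centroid at (90.00, 208.20).
triangular fin: A = ½·60·135 = 4050.00, centroid at (200.00, 45.00).
ΣA = 47373.45 in²
ΣAX̄ = (30600.00)(90.00) + (12723.45)(90.00) + (4050.00)(200.00) = 4709110.52 in³
ΣAȲ = (30600.00)(85.00) + (12723.45)(208.20) + (4050.00)(45.00) = 5432236.54 in³
X̄ = 4709110.52 / 47373.45 = 99.40 in
Ȳ = 5432236.54 / 47373.45 = 114.67 in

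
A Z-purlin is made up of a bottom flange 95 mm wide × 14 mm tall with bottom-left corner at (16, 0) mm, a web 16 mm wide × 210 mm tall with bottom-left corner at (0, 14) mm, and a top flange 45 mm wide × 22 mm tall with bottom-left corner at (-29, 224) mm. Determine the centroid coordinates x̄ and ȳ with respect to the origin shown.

bottom flange: A = 95 × 14 = 1330.00, centroid at (63.50, 7.00).
web: A = 16 × 210 = 3360.00, centroid at (8.00, 119.00).
top flange: A = 45 × 22 = 990.00, centroid at (-6.50, 235.00).
ΣA = 5680.00 mm²
ΣAx̄ = (1330.00)(63.50) + (3360.00)(8.00) + (990.00)(-6.50) = 104900.00 mm³
ΣAȳ = (1330.00)(7.00) + (3360.00)(119.00) + (990.00)(235.00) = 641800.00 mm³
x̄ = 104900.00 / 5680.00 = 18.47 mm
ȳ = 641800.00 / 5680.00 = 112.99 mm

x̄ = 18.47 mm, ȳ = 112.99 mm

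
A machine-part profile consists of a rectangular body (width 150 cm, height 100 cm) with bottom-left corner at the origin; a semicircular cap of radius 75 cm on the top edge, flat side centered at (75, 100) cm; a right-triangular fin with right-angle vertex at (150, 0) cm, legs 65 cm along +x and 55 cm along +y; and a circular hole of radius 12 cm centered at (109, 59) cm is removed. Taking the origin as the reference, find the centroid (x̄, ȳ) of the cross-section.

x̄ = 81.25 cm, ȳ = 76.31 cm

Part | A | x̄ᵢ | ȳᵢ | A·x̄ᵢ | A·ȳᵢ
rectangular body | 15000.00 | 75.00 | 50.00 | 1125000.00 | 750000.00
semicircular top | 8835.73 | 75.00 | 131.83 | 662679.70 | 1164822.93
triangular fin | 1787.50 | 171.67 | 18.33 | 306854.17 | 32770.83
hole | -452.39 | 109.00 | 59.00 | -49310.44 | -26690.97
Σ | 25170.84 |  |  | 2045223.43 | 1920902.80
x̄ = 2045223.43 / 25170.84 = 81.25 cm
ȳ = 1920902.80 / 25170.84 = 76.31 cm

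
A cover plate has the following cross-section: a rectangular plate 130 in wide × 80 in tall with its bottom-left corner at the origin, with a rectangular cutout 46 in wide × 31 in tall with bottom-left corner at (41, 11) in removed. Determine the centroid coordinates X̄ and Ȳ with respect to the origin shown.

X̄ = 65.16 in, Ȳ = 42.15 in

plate: A = 130 × 80 = 10400.00, centroid at (65.00, 40.00).
hole: A = −(46 × 31) = -1426.00, centroid at (64.00, 26.50).
ΣA = 8974.00 in²
ΣAX̄ = (10400.00)(65.00) + (-1426.00)(64.00) = 584736.00 in³
ΣAȲ = (10400.00)(40.00) + (-1426.00)(26.50) = 378211.00 in³
X̄ = 584736.00 / 8974.00 = 65.16 in
Ȳ = 378211.00 / 8974.00 = 42.15 in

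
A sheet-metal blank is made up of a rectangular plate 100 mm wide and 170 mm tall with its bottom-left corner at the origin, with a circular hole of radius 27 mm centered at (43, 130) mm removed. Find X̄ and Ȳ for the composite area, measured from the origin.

plate: A = 100 × 170 = 17000.00, centroid at (50.00, 85.00).
hole: A = −π·27² = -2290.22, centroid at (43.00, 130.00).
ΣA = 14709.78 mm², ΣAX̄ = 751520.50 mm³, ΣAȲ = 1147271.26 mm³.
X̄ = 751520.50/14709.78 = 51.09 mm; Ȳ = 1147271.26/14709.78 = 77.99 mm.

X̄ = 51.09 mm, Ȳ = 77.99 mm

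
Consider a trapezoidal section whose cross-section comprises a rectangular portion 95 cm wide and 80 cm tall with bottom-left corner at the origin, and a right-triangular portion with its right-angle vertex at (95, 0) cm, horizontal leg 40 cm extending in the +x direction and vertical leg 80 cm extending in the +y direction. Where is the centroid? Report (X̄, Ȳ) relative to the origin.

X̄ = 58.08 cm, Ȳ = 37.68 cm

Part | A | x̄ᵢ | ȳᵢ | A·x̄ᵢ | A·ȳᵢ
rectangular portion | 7600.00 | 47.50 | 40.00 | 361000.00 | 304000.00
triangular portion | 1600.00 | 108.33 | 26.67 | 173333.33 | 42666.67
Σ | 9200.00 |  |  | 534333.33 | 346666.67
X̄ = 534333.33 / 9200.00 = 58.08 cm
Ȳ = 346666.67 / 9200.00 = 37.68 cm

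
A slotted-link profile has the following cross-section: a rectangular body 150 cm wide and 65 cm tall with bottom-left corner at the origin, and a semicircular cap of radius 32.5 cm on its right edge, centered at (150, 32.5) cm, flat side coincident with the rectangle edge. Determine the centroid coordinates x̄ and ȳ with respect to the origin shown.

x̄ = 87.91 cm, ȳ = 32.50 cm

rectangular body: A = 150 × 65 = 9750.00, centroid at (75.00, 32.50).
semicircular end: A = ½π·32.5² = 1659.15, centroid at (163.79, 32.50).
ΣA = 11409.15 cm²
ΣAx̄ = (9750.00)(75.00) + (1659.15)(163.79) = 1003008.46 cm³
ΣAȳ = (9750.00)(32.50) + (1659.15)(32.50) = 370797.49 cm³
x̄ = 1003008.46 / 11409.15 = 87.91 cm
ȳ = 370797.49 / 11409.15 = 32.50 cm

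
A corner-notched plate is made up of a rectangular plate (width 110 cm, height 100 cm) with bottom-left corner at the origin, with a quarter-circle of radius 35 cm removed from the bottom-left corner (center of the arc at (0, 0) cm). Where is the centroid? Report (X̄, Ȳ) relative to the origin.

Part | A | x̄ᵢ | ȳᵢ | A·x̄ᵢ | A·ȳᵢ
plate | 11000.00 | 55.00 | 50.00 | 605000.00 | 550000.00
removed quarter-circle | -962.11 | 14.85 | 14.85 | -14291.67 | -14291.67
Σ | 10037.89 |  |  | 590708.33 | 535708.33
X̄ = 590708.33 / 10037.89 = 58.85 cm
Ȳ = 535708.33 / 10037.89 = 53.37 cm

X̄ = 58.85 cm, Ȳ = 53.37 cm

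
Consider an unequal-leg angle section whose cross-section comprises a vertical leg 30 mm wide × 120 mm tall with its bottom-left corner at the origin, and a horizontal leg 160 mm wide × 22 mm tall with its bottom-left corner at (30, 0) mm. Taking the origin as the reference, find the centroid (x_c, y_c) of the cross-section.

vertical leg: A = 30 × 120 = 3600.00, centroid at (15.00, 60.00).
horizontal leg: A = 160 × 22 = 3520.00, centroid at (110.00, 11.00).
ΣA = 7120.00 mm², ΣAx_c = 441200.00 mm³, ΣAy_c = 254720.00 mm³.
x_c = 441200.00/7120.00 = 61.97 mm; y_c = 254720.00/7120.00 = 35.78 mm.

x_c = 61.97 mm, y_c = 35.78 mm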